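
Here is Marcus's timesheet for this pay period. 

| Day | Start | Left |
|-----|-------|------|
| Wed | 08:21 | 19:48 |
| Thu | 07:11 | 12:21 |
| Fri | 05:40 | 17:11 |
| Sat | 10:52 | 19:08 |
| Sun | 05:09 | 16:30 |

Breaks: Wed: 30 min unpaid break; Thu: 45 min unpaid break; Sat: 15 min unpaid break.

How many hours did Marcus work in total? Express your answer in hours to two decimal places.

46.25 hours

Wed: 08:21–19:48 = 11 h 27 min; less 30 min break → 10 h 57 min
Thu: 07:11–12:21 = 5 h 10 min; less 45 min break → 4 h 25 min
Fri: 05:40–17:11 = 11 h 31 min
Sat: 10:52–19:08 = 8 h 16 min; less 15 min break → 8 h 1 min
Sun: 05:09–16:30 = 11 h 21 min
Total: 10 h 57 min + 4 h 25 min + 11 h 31 min + 8 h 1 min + 11 h 21 min = 46 h 15 min.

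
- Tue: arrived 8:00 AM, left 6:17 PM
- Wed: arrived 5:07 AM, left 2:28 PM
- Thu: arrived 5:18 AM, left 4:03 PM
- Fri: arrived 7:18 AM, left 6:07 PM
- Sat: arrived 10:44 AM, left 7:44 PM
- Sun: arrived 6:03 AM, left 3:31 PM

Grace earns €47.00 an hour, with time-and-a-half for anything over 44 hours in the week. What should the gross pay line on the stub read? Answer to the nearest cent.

Tue: 8:00 AM–6:17 PM = 10 h 17 min
Wed: 5:07 AM–2:28 PM = 9 h 21 min
Thu: 5:18 AM–4:03 PM = 10 h 45 min
Fri: 7:18 AM–6:07 PM = 10 h 49 min
Sat: 10:44 AM–7:44 PM = 9 h 0 min
Sun: 6:03 AM–3:31 PM = 9 h 28 min
Total worked: 59 h 40 min = 3580 min.
Regular 44 h 0 min = 2640 min at €47.00/h; overtime 15 h 40 min = 940 min at €70.50/h.
Pay = (2640 × €47.00 + 940 × €70.50) ÷ 60 = €3172.50.

€3172.50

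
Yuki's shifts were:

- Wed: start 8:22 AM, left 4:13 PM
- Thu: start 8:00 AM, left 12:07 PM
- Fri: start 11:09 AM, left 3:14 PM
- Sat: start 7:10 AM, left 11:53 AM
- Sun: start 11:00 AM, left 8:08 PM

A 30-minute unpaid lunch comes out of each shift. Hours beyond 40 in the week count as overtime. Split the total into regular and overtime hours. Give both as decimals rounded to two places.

Regular 27.40 hours, overtime 0.00 hours

Wed: 8:22 AM–4:13 PM = 7 h 51 min; less 30 min break → 7 h 21 min
Thu: 8:00 AM–12:07 PM = 4 h 7 min; less 30 min break → 3 h 37 min
Fri: 11:09 AM–3:14 PM = 4 h 5 min; less 30 min break → 3 h 35 min
Sat: 7:10 AM–11:53 AM = 4 h 43 min; less 30 min break → 4 h 13 min
Sun: 11:00 AM–8:08 PM = 9 h 8 min; less 30 min break → 8 h 38 min
Total worked: 27 h 24 min = 27.40 h.
Threshold 40 h → overtime 0 h 0 min, regular 27 h 24 min.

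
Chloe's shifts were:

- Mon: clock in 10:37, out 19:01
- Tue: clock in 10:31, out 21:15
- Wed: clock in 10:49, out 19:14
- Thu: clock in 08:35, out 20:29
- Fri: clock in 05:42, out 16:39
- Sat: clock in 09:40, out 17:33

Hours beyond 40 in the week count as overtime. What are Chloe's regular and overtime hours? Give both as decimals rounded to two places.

Mon: 10:37–19:01 = 8 h 24 min
Tue: 10:31–21:15 = 10 h 44 min
Wed: 10:49–19:14 = 8 h 25 min
Thu: 08:35–20:29 = 11 h 54 min
Fri: 05:42–16:39 = 10 h 57 min
Sat: 09:40–17:33 = 7 h 53 min
Total worked: 58 h 17 min = 58.28 h.
Threshold 40 h → overtime 18 h 17 min, regular 40 h 0 min.

Regular 40.00 hours, overtime 18.28 hours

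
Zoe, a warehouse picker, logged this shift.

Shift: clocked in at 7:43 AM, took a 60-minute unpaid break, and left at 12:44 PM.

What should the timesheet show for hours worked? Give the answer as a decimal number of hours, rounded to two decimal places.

4.02 hours

Shift: 7:43 AM–12:44 PM = 5 h 1 min; less 60 min break → 4 h 1 min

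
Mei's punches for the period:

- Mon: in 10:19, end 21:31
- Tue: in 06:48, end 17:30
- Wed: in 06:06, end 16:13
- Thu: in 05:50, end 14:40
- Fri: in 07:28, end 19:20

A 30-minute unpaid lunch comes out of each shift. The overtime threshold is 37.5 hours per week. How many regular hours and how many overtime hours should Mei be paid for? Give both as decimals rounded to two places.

Mon: 10:19–21:31 = 11 h 12 min; less 30 min break → 10 h 42 min
Tue: 06:48–17:30 = 10 h 42 min; less 30 min break → 10 h 12 min
Wed: 06:06–16:13 = 10 h 7 min; less 30 min break → 9 h 37 min
Thu: 05:50–14:40 = 8 h 50 min; less 30 min break → 8 h 20 min
Fri: 07:28–19:20 = 11 h 52 min; less 30 min break → 11 h 22 min
Total worked: 50 h 13 min = 50.22 h.
Threshold 37.5 h → overtime 12 h 43 min, regular 37 h 30 min.

Regular 37.50 hours, overtime 12.72 hours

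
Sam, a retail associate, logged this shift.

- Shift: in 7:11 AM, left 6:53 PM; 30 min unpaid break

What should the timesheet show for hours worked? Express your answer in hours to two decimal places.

11.20 hours

Shift: 7:11 AM–6:53 PM = 11 h 42 min; less 30 min break → 11 h 12 min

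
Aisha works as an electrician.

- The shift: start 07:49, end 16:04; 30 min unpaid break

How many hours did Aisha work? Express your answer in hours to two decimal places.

The shift: 07:49–16:04 = 8 h 15 min; less 30 min break → 7 h 45 min

7.75 hours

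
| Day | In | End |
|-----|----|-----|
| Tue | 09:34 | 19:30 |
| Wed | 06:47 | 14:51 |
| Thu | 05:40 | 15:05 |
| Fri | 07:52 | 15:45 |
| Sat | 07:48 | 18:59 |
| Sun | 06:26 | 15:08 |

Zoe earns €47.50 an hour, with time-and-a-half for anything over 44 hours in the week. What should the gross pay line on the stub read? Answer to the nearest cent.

€2886.81

Tue: 09:34–19:30 = 9 h 56 min
Wed: 06:47–14:51 = 8 h 4 min
Thu: 05:40–15:05 = 9 h 25 min
Fri: 07:52–15:45 = 7 h 53 min
Sat: 07:48–18:59 = 11 h 11 min
Sun: 06:26–15:08 = 8 h 42 min
Total worked: 55 h 11 min = 3311 min.
Regular 44 h 0 min = 2640 min at €47.50/h; overtime 11 h 11 min = 671 min at €71.25/h.
Pay = (2640 × €47.50 + 671 × €71.25) ÷ 60 = €2886.81.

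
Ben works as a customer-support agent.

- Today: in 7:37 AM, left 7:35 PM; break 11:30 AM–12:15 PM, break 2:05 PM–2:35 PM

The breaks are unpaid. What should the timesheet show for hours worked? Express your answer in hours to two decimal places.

Today: 7:37 AM–7:35 PM = 11 h 58 min; less 75 min break → 10 h 43 min

10.72 hours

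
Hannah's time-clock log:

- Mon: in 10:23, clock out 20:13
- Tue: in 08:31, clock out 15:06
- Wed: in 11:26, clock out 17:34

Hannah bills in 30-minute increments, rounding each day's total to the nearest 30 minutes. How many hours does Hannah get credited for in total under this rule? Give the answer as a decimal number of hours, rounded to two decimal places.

Mon: 10:23–20:13 = 9 h 50 min → rounds to 10 h 0 min
Tue: 08:31–15:06 = 6 h 35 min → rounds to 6 h 30 min
Wed: 11:26–17:34 = 6 h 8 min → rounds to 6 h 0 min
Total credited: 22 h 30 min.

22.50 hours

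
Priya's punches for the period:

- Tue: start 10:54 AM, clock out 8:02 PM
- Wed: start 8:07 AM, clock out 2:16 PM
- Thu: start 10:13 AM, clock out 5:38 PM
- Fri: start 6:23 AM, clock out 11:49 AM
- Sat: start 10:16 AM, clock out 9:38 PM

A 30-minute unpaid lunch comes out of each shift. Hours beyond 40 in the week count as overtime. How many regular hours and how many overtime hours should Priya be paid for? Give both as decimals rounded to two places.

Regular 37.00 hours, overtime 0.00 hours

Tue: 10:54 AM–8:02 PM = 9 h 8 min; less 30 min break → 8 h 38 min
Wed: 8:07 AM–2:16 PM = 6 h 9 min; less 30 min break → 5 h 39 min
Thu: 10:13 AM–5:38 PM = 7 h 25 min; less 30 min break → 6 h 55 min
Fri: 6:23 AM–11:49 AM = 5 h 26 min; less 30 min break → 4 h 56 min
Sat: 10:16 AM–9:38 PM = 11 h 22 min; less 30 min break → 10 h 52 min
Total worked: 37 h 0 min = 37.00 h.
Threshold 40 h → overtime 0 h 0 min, regular 37 h 0 min.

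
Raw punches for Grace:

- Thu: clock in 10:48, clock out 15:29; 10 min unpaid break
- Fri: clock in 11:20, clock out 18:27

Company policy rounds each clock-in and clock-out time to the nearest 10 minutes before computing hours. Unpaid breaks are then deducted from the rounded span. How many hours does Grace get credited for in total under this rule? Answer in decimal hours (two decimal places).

11.67 hours

Thu: in 10:48→10:50, out 15:29→15:30; 4 h 40 min − 10 min = 4 h 30 min
Fri: in 11:20→11:20, out 18:27→18:30; 7 h 10 min
Total credited: 11 h 40 min.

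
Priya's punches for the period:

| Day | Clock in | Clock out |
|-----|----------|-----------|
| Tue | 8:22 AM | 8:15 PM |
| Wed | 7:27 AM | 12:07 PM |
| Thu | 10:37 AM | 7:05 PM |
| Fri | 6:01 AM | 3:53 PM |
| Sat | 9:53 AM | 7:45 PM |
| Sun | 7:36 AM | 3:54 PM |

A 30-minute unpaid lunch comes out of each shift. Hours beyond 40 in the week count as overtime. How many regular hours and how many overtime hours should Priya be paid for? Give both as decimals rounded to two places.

Regular 40.00 hours, overtime 10.05 hours

Tue: 8:22 AM–8:15 PM = 11 h 53 min; less 30 min break → 11 h 23 min
Wed: 7:27 AM–12:07 PM = 4 h 40 min; less 30 min break → 4 h 10 min
Thu: 10:37 AM–7:05 PM = 8 h 28 min; less 30 min break → 7 h 58 min
Fri: 6:01 AM–3:53 PM = 9 h 52 min; less 30 min break → 9 h 22 min
Sat: 9:53 AM–7:45 PM = 9 h 52 min; less 30 min break → 9 h 22 min
Sun: 7:36 AM–3:54 PM = 8 h 18 min; less 30 min break → 7 h 48 min
Total worked: 50 h 3 min = 50.05 h.
Threshold 40 h → overtime 10 h 3 min, regular 40 h 0 min.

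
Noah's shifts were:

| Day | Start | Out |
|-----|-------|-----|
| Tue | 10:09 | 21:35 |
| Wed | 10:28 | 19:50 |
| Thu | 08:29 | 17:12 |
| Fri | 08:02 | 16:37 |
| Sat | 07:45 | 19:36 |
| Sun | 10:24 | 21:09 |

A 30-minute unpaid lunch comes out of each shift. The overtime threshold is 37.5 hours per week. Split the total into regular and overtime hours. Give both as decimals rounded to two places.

Regular 37.50 hours, overtime 20.20 hours

Tue: 10:09–21:35 = 11 h 26 min; less 30 min break → 10 h 56 min
Wed: 10:28–19:50 = 9 h 22 min; less 30 min break → 8 h 52 min
Thu: 08:29–17:12 = 8 h 43 min; less 30 min break → 8 h 13 min
Fri: 08:02–16:37 = 8 h 35 min; less 30 min break → 8 h 5 min
Sat: 07:45–19:36 = 11 h 51 min; less 30 min break → 11 h 21 min
Sun: 10:24–21:09 = 10 h 45 min; less 30 min break → 10 h 15 min
Total worked: 57 h 42 min = 57.70 h.
Threshold 37.5 h → overtime 20 h 12 min, regular 37 h 30 min.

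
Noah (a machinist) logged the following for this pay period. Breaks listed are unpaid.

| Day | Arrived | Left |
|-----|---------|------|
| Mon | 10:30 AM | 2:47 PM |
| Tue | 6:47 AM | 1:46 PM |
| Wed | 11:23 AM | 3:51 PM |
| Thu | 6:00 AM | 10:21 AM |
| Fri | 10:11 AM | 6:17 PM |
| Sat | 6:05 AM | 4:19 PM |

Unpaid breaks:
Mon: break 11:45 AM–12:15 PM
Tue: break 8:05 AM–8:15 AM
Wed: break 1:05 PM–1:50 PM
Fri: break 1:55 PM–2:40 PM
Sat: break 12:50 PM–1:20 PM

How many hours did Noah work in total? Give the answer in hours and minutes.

35 h 45 min

Mon: 10:30 AM–2:47 PM = 4 h 17 min; less 30 min break → 3 h 47 min
Tue: 6:47 AM–1:46 PM = 6 h 59 min; less 10 min break → 6 h 49 min
Wed: 11:23 AM–3:51 PM = 4 h 28 min; less 45 min break → 3 h 43 min
Thu: 6:00 AM–10:21 AM = 4 h 21 min
Fri: 10:11 AM–6:17 PM = 8 h 6 min; less 45 min break → 7 h 21 min
Sat: 6:05 AM–4:19 PM = 10 h 14 min; less 30 min break → 9 h 44 min
Total: 3 h 47 min + 6 h 49 min + 3 h 43 min + 4 h 21 min + 7 h 21 min + 9 h 44 min = 35 h 45 min.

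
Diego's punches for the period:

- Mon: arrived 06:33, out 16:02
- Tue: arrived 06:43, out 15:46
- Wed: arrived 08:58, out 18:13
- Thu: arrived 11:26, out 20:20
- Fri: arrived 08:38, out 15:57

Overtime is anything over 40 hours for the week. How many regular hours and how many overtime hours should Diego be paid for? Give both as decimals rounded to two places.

Regular 40.00 hours, overtime 4.00 hours

Mon: 06:33–16:02 = 9 h 29 min
Tue: 06:43–15:46 = 9 h 3 min
Wed: 08:58–18:13 = 9 h 15 min
Thu: 11:26–20:20 = 8 h 54 min
Fri: 08:38–15:57 = 7 h 19 min
Total worked: 44 h 0 min = 44.00 h.
Threshold 40 h → overtime 4 h 0 min, regular 40 h 0 min.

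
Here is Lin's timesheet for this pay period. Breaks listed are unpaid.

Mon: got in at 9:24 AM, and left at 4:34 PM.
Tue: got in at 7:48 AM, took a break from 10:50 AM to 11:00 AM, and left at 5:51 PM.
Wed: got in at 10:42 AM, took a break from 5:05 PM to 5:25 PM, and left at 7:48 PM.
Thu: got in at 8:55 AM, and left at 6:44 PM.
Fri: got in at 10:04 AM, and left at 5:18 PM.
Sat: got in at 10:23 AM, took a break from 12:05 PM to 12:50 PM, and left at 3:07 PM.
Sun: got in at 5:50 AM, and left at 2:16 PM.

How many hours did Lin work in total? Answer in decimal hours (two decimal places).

Mon: 9:24 AM–4:34 PM = 7 h 10 min
Tue: 7:48 AM–5:51 PM = 10 h 3 min; less 10 min break → 9 h 53 min
Wed: 10:42 AM–7:48 PM = 9 h 6 min; less 20 min break → 8 h 46 min
Thu: 8:55 AM–6:44 PM = 9 h 49 min
Fri: 10:04 AM–5:18 PM = 7 h 14 min
Sat: 10:23 AM–3:07 PM = 4 h 44 min; less 45 min break → 3 h 59 min
Sun: 5:50 AM–2:16 PM = 8 h 26 min
Total: 7 h 10 min + 9 h 53 min + 8 h 46 min + 9 h 49 min + 7 h 14 min + 3 h 59 min + 8 h 26 min = 55 h 17 min.

55.28 hours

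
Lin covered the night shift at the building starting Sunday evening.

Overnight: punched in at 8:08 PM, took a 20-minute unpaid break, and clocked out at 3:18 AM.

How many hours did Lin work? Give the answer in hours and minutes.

6 h 50 min

Overnight: 8:08 PM → midnight = 3 h 52 min; midnight → 3:18 AM = 3 h 18 min; span 7 h 10 min; less 20 min break → 6 h 50 min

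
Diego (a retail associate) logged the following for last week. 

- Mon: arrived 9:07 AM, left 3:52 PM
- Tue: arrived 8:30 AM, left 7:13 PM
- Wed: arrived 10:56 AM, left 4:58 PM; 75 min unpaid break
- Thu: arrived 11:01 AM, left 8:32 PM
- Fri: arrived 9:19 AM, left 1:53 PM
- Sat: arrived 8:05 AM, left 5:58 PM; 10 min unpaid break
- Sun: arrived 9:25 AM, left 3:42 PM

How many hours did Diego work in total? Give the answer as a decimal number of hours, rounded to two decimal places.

52.33 hours

Mon: 9:07 AM–3:52 PM = 6 h 45 min
Tue: 8:30 AM–7:13 PM = 10 h 43 min
Wed: 10:56 AM–4:58 PM = 6 h 2 min; less 75 min break → 4 h 47 min
Thu: 11:01 AM–8:32 PM = 9 h 31 min
Fri: 9:19 AM–1:53 PM = 4 h 34 min
Sat: 8:05 AM–5:58 PM = 9 h 53 min; less 10 min break → 9 h 43 min
Sun: 9:25 AM–3:42 PM = 6 h 17 min
Total: 6 h 45 min + 10 h 43 min + 4 h 47 min + 9 h 31 min + 4 h 34 min + 9 h 43 min + 6 h 17 min = 52 h 20 min.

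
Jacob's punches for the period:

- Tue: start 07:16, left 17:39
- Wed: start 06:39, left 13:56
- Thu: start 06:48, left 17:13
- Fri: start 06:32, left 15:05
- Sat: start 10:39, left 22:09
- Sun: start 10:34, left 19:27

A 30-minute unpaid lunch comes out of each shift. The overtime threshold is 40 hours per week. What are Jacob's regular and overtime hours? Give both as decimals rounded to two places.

Tue: 07:16–17:39 = 10 h 23 min; less 30 min break → 9 h 53 min
Wed: 06:39–13:56 = 7 h 17 min; less 30 min break → 6 h 47 min
Thu: 06:48–17:13 = 10 h 25 min; less 30 min break → 9 h 55 min
Fri: 06:32–15:05 = 8 h 33 min; less 30 min break → 8 h 3 min
Sat: 10:39–22:09 = 11 h 30 min; less 30 min break → 11 h 0 min
Sun: 10:34–19:27 = 8 h 53 min; less 30 min break → 8 h 23 min
Total worked: 54 h 1 min = 54.02 h.
Threshold 40 h → overtime 14 h 1 min, regular 40 h 0 min.

Regular 40.00 hours, overtime 14.02 hours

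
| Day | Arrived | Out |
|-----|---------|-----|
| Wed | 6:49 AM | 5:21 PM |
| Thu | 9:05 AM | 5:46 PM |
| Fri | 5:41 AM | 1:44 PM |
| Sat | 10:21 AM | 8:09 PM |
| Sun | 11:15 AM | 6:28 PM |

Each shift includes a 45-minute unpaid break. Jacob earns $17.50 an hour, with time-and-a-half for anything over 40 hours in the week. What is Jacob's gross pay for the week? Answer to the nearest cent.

$714.00

Wed: 6:49 AM–5:21 PM = 10 h 32 min; less 45 min break → 9 h 47 min
Thu: 9:05 AM–5:46 PM = 8 h 41 min; less 45 min break → 7 h 56 min
Fri: 5:41 AM–1:44 PM = 8 h 3 min; less 45 min break → 7 h 18 min
Sat: 10:21 AM–8:09 PM = 9 h 48 min; less 45 min break → 9 h 3 min
Sun: 11:15 AM–6:28 PM = 7 h 13 min; less 45 min break → 6 h 28 min
Total worked: 40 h 32 min = 2432 min.
Regular 40 h 0 min = 2400 min at $17.50/h; overtime 0 h 32 min = 32 min at $26.25/h.
Pay = (2400 × $17.50 + 32 × $26.25) ÷ 60 = $714.00.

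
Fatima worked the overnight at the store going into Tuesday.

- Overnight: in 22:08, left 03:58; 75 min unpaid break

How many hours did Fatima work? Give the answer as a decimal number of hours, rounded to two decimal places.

Overnight: 22:08 → midnight = 1 h 52 min; midnight → 03:58 = 3 h 58 min; span 5 h 50 min; less 75 min break → 4 h 35 min

4.58 hours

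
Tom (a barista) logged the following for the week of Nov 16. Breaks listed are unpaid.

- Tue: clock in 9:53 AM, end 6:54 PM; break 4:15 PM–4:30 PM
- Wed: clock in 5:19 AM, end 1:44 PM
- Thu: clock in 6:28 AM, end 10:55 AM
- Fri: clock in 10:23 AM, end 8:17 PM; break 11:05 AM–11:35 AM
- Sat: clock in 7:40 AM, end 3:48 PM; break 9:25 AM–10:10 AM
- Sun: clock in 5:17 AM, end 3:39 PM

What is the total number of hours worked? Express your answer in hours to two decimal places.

48.78 hours

Tue: 9:53 AM–6:54 PM = 9 h 1 min; less 15 min break → 8 h 46 min
Wed: 5:19 AM–1:44 PM = 8 h 25 min
Thu: 6:28 AM–10:55 AM = 4 h 27 min
Fri: 10:23 AM–8:17 PM = 9 h 54 min; less 30 min break → 9 h 24 min
Sat: 7:40 AM–3:48 PM = 8 h 8 min; less 45 min break → 7 h 23 min
Sun: 5:17 AM–3:39 PM = 10 h 22 min
Total: 8 h 46 min + 8 h 25 min + 4 h 27 min + 9 h 24 min + 7 h 23 min + 10 h 22 min = 48 h 47 min.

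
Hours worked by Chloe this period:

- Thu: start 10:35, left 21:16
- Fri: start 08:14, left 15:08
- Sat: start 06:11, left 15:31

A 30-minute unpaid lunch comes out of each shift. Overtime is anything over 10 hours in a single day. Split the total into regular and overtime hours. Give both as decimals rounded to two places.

Regular 25.23 hours, overtime 0.18 hours

Thu: 10:35–21:16 = 10 h 41 min; less 30 min break → 10 h 11 min
Fri: 08:14–15:08 = 6 h 54 min; less 30 min break → 6 h 24 min
Sat: 06:11–15:31 = 9 h 20 min; less 30 min break → 8 h 50 min
Thu reg 10 h 0 min / OT 0 h 11 min; Fri reg 6 h 24 min / OT 0 h 0 min; Sat reg 8 h 50 min / OT 0 h 0 min.
Totals: regular 25 h 14 min, overtime 0 h 11 min.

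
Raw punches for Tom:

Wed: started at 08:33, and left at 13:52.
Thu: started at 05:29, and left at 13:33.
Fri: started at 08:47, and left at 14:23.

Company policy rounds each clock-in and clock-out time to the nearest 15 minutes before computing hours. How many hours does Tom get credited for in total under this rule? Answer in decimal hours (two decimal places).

19.00 hours

Wed: in 08:33→08:30, out 13:52→13:45; 5 h 15 min
Thu: in 05:29→05:30, out 13:33→13:30; 8 h 0 min
Fri: in 08:47→08:45, out 14:23→14:30; 5 h 45 min
Total credited: 19 h 0 min.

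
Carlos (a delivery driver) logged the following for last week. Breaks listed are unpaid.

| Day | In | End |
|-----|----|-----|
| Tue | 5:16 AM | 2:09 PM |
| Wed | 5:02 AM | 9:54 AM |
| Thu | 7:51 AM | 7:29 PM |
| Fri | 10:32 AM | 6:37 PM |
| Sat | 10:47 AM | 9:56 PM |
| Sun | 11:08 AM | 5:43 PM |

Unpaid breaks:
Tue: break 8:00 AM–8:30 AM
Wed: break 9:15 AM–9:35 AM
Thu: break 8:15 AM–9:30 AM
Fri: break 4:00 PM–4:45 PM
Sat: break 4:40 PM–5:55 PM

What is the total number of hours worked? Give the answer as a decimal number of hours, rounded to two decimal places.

Tue: 5:16 AM–2:09 PM = 8 h 53 min; less 30 min break → 8 h 23 min
Wed: 5:02 AM–9:54 AM = 4 h 52 min; less 20 min break → 4 h 32 min
Thu: 7:51 AM–7:29 PM = 11 h 38 min; less 75 min break → 10 h 23 min
Fri: 10:32 AM–6:37 PM = 8 h 5 min; less 45 min break → 7 h 20 min
Sat: 10:47 AM–9:56 PM = 11 h 9 min; less 75 min break → 9 h 54 min
Sun: 11:08 AM–5:43 PM = 6 h 35 min
Total: 8 h 23 min + 4 h 32 min + 10 h 23 min + 7 h 20 min + 9 h 54 min + 6 h 35 min = 47 h 7 min.

47.12 hours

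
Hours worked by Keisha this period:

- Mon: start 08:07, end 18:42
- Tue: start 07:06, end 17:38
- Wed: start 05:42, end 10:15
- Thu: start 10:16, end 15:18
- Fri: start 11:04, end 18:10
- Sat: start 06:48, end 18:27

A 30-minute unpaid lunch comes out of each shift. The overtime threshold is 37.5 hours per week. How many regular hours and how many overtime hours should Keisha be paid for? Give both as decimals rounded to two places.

Mon: 08:07–18:42 = 10 h 35 min; less 30 min break → 10 h 5 min
Tue: 07:06–17:38 = 10 h 32 min; less 30 min break → 10 h 2 min
Wed: 05:42–10:15 = 4 h 33 min; less 30 min break → 4 h 3 min
Thu: 10:16–15:18 = 5 h 2 min; less 30 min break → 4 h 32 min
Fri: 11:04–18:10 = 7 h 6 min; less 30 min break → 6 h 36 min
Sat: 06:48–18:27 = 11 h 39 min; less 30 min break → 11 h 9 min
Total worked: 46 h 27 min = 46.45 h.
Threshold 37.5 h → overtime 8 h 57 min, regular 37 h 30 min.

Regular 37.50 hours, overtime 8.95 hours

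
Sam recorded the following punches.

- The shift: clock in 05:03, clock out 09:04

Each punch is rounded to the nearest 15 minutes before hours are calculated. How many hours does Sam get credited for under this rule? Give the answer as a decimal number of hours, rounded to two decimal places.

4.00 hours

The shift: in 05:03→05:00, out 09:04→09:00; 4 h 0 min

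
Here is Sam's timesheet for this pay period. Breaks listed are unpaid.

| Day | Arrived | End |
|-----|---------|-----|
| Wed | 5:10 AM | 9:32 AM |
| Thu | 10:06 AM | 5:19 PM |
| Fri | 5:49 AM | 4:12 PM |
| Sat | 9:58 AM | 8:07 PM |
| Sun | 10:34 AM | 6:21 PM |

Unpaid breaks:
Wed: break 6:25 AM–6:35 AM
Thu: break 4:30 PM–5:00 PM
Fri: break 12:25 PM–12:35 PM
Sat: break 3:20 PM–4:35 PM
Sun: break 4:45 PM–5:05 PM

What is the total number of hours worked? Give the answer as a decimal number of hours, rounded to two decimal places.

37.48 hours

Wed: 5:10 AM–9:32 AM = 4 h 22 min; less 10 min break → 4 h 12 min
Thu: 10:06 AM–5:19 PM = 7 h 13 min; less 30 min break → 6 h 43 min
Fri: 5:49 AM–4:12 PM = 10 h 23 min; less 10 min break → 10 h 13 min
Sat: 9:58 AM–8:07 PM = 10 h 9 min; less 75 min break → 8 h 54 min
Sun: 10:34 AM–6:21 PM = 7 h 47 min; less 20 min break → 7 h 27 min
Total: 4 h 12 min + 6 h 43 min + 10 h 13 min + 8 h 54 min + 7 h 27 min = 37 h 29 min.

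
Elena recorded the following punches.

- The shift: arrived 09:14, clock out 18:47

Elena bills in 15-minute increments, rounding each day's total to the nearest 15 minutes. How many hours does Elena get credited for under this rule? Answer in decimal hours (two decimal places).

9.50 hours

The shift: 09:14–18:47 = 9 h 33 min → rounds to 9 h 30 min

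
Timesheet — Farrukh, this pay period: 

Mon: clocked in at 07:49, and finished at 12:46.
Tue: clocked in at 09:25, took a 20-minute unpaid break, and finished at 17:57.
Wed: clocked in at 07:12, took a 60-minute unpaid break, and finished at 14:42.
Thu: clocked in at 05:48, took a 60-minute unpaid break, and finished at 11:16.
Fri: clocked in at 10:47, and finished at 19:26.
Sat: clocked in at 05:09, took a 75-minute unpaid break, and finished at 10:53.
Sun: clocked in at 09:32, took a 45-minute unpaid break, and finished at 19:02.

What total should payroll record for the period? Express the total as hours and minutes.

Mon: 07:49–12:46 = 4 h 57 min
Tue: 09:25–17:57 = 8 h 32 min; less 20 min break → 8 h 12 min
Wed: 07:12–14:42 = 7 h 30 min; less 60 min break → 6 h 30 min
Thu: 05:48–11:16 = 5 h 28 min; less 60 min break → 4 h 28 min
Fri: 10:47–19:26 = 8 h 39 min
Sat: 05:09–10:53 = 5 h 44 min; less 75 min break → 4 h 29 min
Sun: 09:32–19:02 = 9 h 30 min; less 45 min break → 8 h 45 min
Total: 4 h 57 min + 8 h 12 min + 6 h 30 min + 4 h 28 min + 8 h 39 min + 4 h 29 min + 8 h 45 min = 46 h 0 min.

46 h 0 min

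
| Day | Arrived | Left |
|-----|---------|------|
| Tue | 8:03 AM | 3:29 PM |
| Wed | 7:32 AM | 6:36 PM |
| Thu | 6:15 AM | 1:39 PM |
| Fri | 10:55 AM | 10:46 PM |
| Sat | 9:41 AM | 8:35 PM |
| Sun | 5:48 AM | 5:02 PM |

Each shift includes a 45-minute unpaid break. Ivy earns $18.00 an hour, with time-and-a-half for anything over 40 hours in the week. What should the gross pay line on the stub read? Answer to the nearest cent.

$1135.35

Tue: 8:03 AM–3:29 PM = 7 h 26 min; less 45 min break → 6 h 41 min
Wed: 7:32 AM–6:36 PM = 11 h 4 min; less 45 min break → 10 h 19 min
Thu: 6:15 AM–1:39 PM = 7 h 24 min; less 45 min break → 6 h 39 min
Fri: 10:55 AM–10:46 PM = 11 h 51 min; less 45 min break → 11 h 6 min
Sat: 9:41 AM–8:35 PM = 10 h 54 min; less 45 min break → 10 h 9 min
Sun: 5:48 AM–5:02 PM = 11 h 14 min; less 45 min break → 10 h 29 min
Total worked: 55 h 23 min = 3323 min.
Regular 40 h 0 min = 2400 min at $18.00/h; overtime 15 h 23 min = 923 min at $27.00/h.
Pay = (2400 × $18.00 + 923 × $27.00) ÷ 60 = $1135.35.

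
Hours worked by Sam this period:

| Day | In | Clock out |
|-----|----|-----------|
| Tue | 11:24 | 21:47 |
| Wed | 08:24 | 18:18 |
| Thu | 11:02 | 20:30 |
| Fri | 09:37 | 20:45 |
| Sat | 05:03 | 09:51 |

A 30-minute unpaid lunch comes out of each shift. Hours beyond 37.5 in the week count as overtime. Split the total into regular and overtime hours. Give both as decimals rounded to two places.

Regular 37.50 hours, overtime 5.68 hours

Tue: 11:24–21:47 = 10 h 23 min; less 30 min break → 9 h 53 min
Wed: 08:24–18:18 = 9 h 54 min; less 30 min break → 9 h 24 min
Thu: 11:02–20:30 = 9 h 28 min; less 30 min break → 8 h 58 min
Fri: 09:37–20:45 = 11 h 8 min; less 30 min break → 10 h 38 min
Sat: 05:03–09:51 = 4 h 48 min; less 30 min break → 4 h 18 min
Total worked: 43 h 11 min = 43.18 h.
Threshold 37.5 h → overtime 5 h 41 min, regular 37 h 30 min.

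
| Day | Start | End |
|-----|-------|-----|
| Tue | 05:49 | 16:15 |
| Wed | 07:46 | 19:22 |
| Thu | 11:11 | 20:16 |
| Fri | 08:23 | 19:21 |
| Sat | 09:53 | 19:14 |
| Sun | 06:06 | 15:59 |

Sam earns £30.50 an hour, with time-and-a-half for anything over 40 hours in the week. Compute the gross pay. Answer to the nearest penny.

£2195.24

Tue: 05:49–16:15 = 10 h 26 min
Wed: 07:46–19:22 = 11 h 36 min
Thu: 11:11–20:16 = 9 h 5 min
Fri: 08:23–19:21 = 10 h 58 min
Sat: 09:53–19:14 = 9 h 21 min
Sun: 06:06–15:59 = 9 h 53 min
Total worked: 61 h 19 min = 3679 min.
Regular 40 h 0 min = 2400 min at £30.50/h; overtime 21 h 19 min = 1279 min at £45.75/h.
Pay = (2400 × £30.50 + 1279 × £45.75) ÷ 60 = £2195.24.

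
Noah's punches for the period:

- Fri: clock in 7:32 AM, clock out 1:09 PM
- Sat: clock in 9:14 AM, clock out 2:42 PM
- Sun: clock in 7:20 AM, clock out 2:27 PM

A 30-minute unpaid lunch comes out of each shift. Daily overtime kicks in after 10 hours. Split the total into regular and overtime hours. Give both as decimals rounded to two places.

Regular 16.70 hours, overtime 0.00 hours

Fri: 7:32 AM–1:09 PM = 5 h 37 min; less 30 min break → 5 h 7 min
Sat: 9:14 AM–2:42 PM = 5 h 28 min; less 30 min break → 4 h 58 min
Sun: 7:20 AM–2:27 PM = 7 h 7 min; less 30 min break → 6 h 37 min
Fri reg 5 h 7 min / OT 0 h 0 min; Sat reg 4 h 58 min / OT 0 h 0 min; Sun reg 6 h 37 min / OT 0 h 0 min.
Totals: regular 16 h 42 min, overtime 0 h 0 min.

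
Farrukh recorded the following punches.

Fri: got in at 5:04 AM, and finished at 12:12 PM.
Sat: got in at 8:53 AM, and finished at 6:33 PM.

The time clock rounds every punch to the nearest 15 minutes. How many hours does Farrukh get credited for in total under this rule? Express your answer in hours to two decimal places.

16.75 hours

Fri: in 5:04 AM→5:00 AM, out 12:12 PM→12:15 PM; 7 h 15 min
Sat: in 8:53 AM→9:00 AM, out 6:33 PM→6:30 PM; 9 h 30 min
Total credited: 16 h 45 min.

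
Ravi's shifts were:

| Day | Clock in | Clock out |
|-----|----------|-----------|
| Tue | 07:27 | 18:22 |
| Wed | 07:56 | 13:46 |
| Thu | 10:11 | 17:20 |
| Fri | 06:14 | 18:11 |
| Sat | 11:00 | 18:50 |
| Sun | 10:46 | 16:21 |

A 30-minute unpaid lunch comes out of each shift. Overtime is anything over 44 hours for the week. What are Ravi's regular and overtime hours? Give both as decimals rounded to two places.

Regular 44.00 hours, overtime 2.27 hours

Tue: 07:27–18:22 = 10 h 55 min; less 30 min break → 10 h 25 min
Wed: 07:56–13:46 = 5 h 50 min; less 30 min break → 5 h 20 min
Thu: 10:11–17:20 = 7 h 9 min; less 30 min break → 6 h 39 min
Fri: 06:14–18:11 = 11 h 57 min; less 30 min break → 11 h 27 min
Sat: 11:00–18:50 = 7 h 50 min; less 30 min break → 7 h 20 min
Sun: 10:46–16:21 = 5 h 35 min; less 30 min break → 5 h 5 min
Total worked: 46 h 16 min = 46.27 h.
Threshold 44 h → overtime 2 h 16 min, regular 44 h 0 min.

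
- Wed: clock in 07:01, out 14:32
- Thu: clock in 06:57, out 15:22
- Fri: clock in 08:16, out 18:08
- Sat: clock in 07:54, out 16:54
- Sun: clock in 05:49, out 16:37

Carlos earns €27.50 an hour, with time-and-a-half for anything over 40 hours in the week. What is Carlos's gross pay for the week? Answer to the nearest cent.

Wed: 07:01–14:32 = 7 h 31 min
Thu: 06:57–15:22 = 8 h 25 min
Fri: 08:16–18:08 = 9 h 52 min
Sat: 07:54–16:54 = 9 h 0 min
Sun: 05:49–16:37 = 10 h 48 min
Total worked: 45 h 36 min = 2736 min.
Regular 40 h 0 min = 2400 min at €27.50/h; overtime 5 h 36 min = 336 min at €41.25/h.
Pay = (2400 × €27.50 + 336 × €41.25) ÷ 60 = €1331.00.

€1331.00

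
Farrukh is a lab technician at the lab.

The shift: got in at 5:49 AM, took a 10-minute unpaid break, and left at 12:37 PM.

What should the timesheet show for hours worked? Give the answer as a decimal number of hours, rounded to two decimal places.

6.63 hours

The shift: 5:49 AM–12:37 PM = 6 h 48 min; less 10 min break → 6 h 38 min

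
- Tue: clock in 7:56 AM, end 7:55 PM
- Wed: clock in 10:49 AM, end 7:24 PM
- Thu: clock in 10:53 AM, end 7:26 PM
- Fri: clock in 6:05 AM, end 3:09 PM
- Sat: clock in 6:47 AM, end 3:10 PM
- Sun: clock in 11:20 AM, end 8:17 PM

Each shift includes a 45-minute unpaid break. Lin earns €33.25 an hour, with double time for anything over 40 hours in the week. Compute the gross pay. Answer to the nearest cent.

€2062.61

Tue: 7:56 AM–7:55 PM = 11 h 59 min; less 45 min break → 11 h 14 min
Wed: 10:49 AM–7:24 PM = 8 h 35 min; less 45 min break → 7 h 50 min
Thu: 10:53 AM–7:26 PM = 8 h 33 min; less 45 min break → 7 h 48 min
Fri: 6:05 AM–3:09 PM = 9 h 4 min; less 45 min break → 8 h 19 min
Sat: 6:47 AM–3:10 PM = 8 h 23 min; less 45 min break → 7 h 38 min
Sun: 11:20 AM–8:17 PM = 8 h 57 min; less 45 min break → 8 h 12 min
Total worked: 51 h 1 min = 3061 min.
Regular 40 h 0 min = 2400 min at €33.25/h; overtime 11 h 1 min = 661 min at €66.50/h.
Pay = (2400 × €33.25 + 661 × €66.50) ÷ 60 = €2062.61.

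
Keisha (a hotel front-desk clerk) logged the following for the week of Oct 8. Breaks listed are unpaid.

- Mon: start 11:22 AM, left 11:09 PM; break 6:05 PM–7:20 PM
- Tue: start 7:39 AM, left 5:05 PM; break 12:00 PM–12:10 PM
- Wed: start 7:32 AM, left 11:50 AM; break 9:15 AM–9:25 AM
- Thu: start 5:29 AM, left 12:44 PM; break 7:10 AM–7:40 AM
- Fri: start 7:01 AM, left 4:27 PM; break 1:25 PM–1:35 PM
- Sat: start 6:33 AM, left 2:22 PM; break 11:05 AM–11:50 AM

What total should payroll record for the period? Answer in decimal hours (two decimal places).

Mon: 11:22 AM–11:09 PM = 11 h 47 min; less 75 min break → 10 h 32 min
Tue: 7:39 AM–5:05 PM = 9 h 26 min; less 10 min break → 9 h 16 min
Wed: 7:32 AM–11:50 AM = 4 h 18 min; less 10 min break → 4 h 8 min
Thu: 5:29 AM–12:44 PM = 7 h 15 min; less 30 min break → 6 h 45 min
Fri: 7:01 AM–4:27 PM = 9 h 26 min; less 10 min break → 9 h 16 min
Sat: 6:33 AM–2:22 PM = 7 h 49 min; less 45 min break → 7 h 4 min
Total: 10 h 32 min + 9 h 16 min + 4 h 8 min + 6 h 45 min + 9 h 16 min + 7 h 4 min = 47 h 1 min.

47.02 hours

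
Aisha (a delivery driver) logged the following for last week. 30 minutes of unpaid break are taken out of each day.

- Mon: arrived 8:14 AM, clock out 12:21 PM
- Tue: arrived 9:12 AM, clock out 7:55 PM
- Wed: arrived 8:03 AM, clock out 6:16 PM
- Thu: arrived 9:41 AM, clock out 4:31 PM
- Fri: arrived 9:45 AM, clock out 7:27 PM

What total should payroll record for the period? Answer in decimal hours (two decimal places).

Mon: 8:14 AM–12:21 PM = 4 h 7 min; less 30 min break → 3 h 37 min
Tue: 9:12 AM–7:55 PM = 10 h 43 min; less 30 min break → 10 h 13 min
Wed: 8:03 AM–6:16 PM = 10 h 13 min; less 30 min break → 9 h 43 min
Thu: 9:41 AM–4:31 PM = 6 h 50 min; less 30 min break → 6 h 20 min
Fri: 9:45 AM–7:27 PM = 9 h 42 min; less 30 min break → 9 h 12 min
Total: 3 h 37 min + 10 h 13 min + 9 h 43 min + 6 h 20 min + 9 h 12 min = 39 h 5 min.

39.08 hours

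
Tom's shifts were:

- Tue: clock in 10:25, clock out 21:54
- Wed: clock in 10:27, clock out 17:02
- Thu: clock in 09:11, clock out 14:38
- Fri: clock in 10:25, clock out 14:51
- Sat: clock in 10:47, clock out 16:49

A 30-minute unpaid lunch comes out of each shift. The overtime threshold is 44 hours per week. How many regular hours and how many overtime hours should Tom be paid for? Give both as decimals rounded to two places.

Tue: 10:25–21:54 = 11 h 29 min; less 30 min break → 10 h 59 min
Wed: 10:27–17:02 = 6 h 35 min; less 30 min break → 6 h 5 min
Thu: 09:11–14:38 = 5 h 27 min; less 30 min break → 4 h 57 min
Fri: 10:25–14:51 = 4 h 26 min; less 30 min break → 3 h 56 min
Sat: 10:47–16:49 = 6 h 2 min; less 30 min break → 5 h 32 min
Total worked: 31 h 29 min = 31.48 h.
Threshold 44 h → overtime 0 h 0 min, regular 31 h 29 min.

Regular 31.48 hours, overtime 0.00 hours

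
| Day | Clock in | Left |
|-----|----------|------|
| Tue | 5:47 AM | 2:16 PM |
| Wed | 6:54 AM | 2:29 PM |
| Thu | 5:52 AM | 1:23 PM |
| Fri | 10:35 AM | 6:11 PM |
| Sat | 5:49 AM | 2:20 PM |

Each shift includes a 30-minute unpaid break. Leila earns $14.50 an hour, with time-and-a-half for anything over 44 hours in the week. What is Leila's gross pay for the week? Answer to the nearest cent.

Tue: 5:47 AM–2:16 PM = 8 h 29 min; less 30 min break → 7 h 59 min
Wed: 6:54 AM–2:29 PM = 7 h 35 min; less 30 min break → 7 h 5 min
Thu: 5:52 AM–1:23 PM = 7 h 31 min; less 30 min break → 7 h 1 min
Fri: 10:35 AM–6:11 PM = 7 h 36 min; less 30 min break → 7 h 6 min
Sat: 5:49 AM–2:20 PM = 8 h 31 min; less 30 min break → 8 h 1 min
Total worked: 37 h 12 min = 2232 min.
Regular 37 h 12 min = 2232 min at $14.50/h; overtime 0 h 0 min = 0 min at $21.75/h.
Pay = (2232 × $14.50 + 0 × $21.75) ÷ 60 = $539.40.

$539.40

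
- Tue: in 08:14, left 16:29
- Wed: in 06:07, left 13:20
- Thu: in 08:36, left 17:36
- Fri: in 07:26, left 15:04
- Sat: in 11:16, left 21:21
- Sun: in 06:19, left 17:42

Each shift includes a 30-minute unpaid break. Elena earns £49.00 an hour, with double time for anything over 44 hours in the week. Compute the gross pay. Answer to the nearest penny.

£2799.53

Tue: 08:14–16:29 = 8 h 15 min; less 30 min break → 7 h 45 min
Wed: 06:07–13:20 = 7 h 13 min; less 30 min break → 6 h 43 min
Thu: 08:36–17:36 = 9 h 0 min; less 30 min break → 8 h 30 min
Fri: 07:26–15:04 = 7 h 38 min; less 30 min break → 7 h 8 min
Sat: 11:16–21:21 = 10 h 5 min; less 30 min break → 9 h 35 min
Sun: 06:19–17:42 = 11 h 23 min; less 30 min break → 10 h 53 min
Total worked: 50 h 34 min = 3034 min.
Regular 44 h 0 min = 2640 min at £49.00/h; overtime 6 h 34 min = 394 min at £98.00/h.
Pay = (2640 × £49.00 + 394 × £98.00) ÷ 60 = £2799.53.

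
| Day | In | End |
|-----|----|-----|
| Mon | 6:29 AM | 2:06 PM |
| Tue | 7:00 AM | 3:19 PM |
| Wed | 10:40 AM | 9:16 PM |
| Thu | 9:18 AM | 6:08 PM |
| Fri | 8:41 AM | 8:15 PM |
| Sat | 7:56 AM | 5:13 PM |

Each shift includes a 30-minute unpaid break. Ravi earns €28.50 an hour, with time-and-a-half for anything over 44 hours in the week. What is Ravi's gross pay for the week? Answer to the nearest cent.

Mon: 6:29 AM–2:06 PM = 7 h 37 min; less 30 min break → 7 h 7 min
Tue: 7:00 AM–3:19 PM = 8 h 19 min; less 30 min break → 7 h 49 min
Wed: 10:40 AM–9:16 PM = 10 h 36 min; less 30 min break → 10 h 6 min
Thu: 9:18 AM–6:08 PM = 8 h 50 min; less 30 min break → 8 h 20 min
Fri: 8:41 AM–8:15 PM = 11 h 34 min; less 30 min break → 11 h 4 min
Sat: 7:56 AM–5:13 PM = 9 h 17 min; less 30 min break → 8 h 47 min
Total worked: 53 h 13 min = 3193 min.
Regular 44 h 0 min = 2640 min at €28.50/h; overtime 9 h 13 min = 553 min at €42.75/h.
Pay = (2640 × €28.50 + 553 × €42.75) ÷ 60 = €1648.01.

€1648.01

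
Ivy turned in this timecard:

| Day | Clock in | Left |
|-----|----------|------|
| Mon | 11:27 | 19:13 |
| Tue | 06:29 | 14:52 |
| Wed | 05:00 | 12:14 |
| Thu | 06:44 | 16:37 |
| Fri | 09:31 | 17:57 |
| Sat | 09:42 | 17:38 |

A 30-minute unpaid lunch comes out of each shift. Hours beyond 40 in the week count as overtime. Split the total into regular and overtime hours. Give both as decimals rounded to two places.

Regular 40.00 hours, overtime 6.63 hours

Mon: 11:27–19:13 = 7 h 46 min; less 30 min break → 7 h 16 min
Tue: 06:29–14:52 = 8 h 23 min; less 30 min break → 7 h 53 min
Wed: 05:00–12:14 = 7 h 14 min; less 30 min break → 6 h 44 min
Thu: 06:44–16:37 = 9 h 53 min; less 30 min break → 9 h 23 min
Fri: 09:31–17:57 = 8 h 26 min; less 30 min break → 7 h 56 min
Sat: 09:42–17:38 = 7 h 56 min; less 30 min break → 7 h 26 min
Total worked: 46 h 38 min = 46.63 h.
Threshold 40 h → overtime 6 h 38 min, regular 40 h 0 min.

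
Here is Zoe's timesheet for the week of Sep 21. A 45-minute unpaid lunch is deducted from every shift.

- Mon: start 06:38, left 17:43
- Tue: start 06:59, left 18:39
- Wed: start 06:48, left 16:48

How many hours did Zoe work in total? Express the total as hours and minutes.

30 h 30 min

Mon: 06:38–17:43 = 11 h 5 min; less 45 min break → 10 h 20 min
Tue: 06:59–18:39 = 11 h 40 min; less 45 min break → 10 h 55 min
Wed: 06:48–16:48 = 10 h 0 min; less 45 min break → 9 h 15 min
Total: 10 h 20 min + 10 h 55 min + 9 h 15 min = 30 h 30 min.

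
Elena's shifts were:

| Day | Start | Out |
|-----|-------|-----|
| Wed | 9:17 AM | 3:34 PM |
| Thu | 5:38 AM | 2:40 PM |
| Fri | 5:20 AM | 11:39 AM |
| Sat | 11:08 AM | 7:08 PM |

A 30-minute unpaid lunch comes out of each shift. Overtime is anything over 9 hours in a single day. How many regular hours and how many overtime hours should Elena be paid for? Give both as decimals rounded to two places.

Wed: 9:17 AM–3:34 PM = 6 h 17 min; less 30 min break → 5 h 47 min
Thu: 5:38 AM–2:40 PM = 9 h 2 min; less 30 min break → 8 h 32 min
Fri: 5:20 AM–11:39 AM = 6 h 19 min; less 30 min break → 5 h 49 min
Sat: 11:08 AM–7:08 PM = 8 h 0 min; less 30 min break → 7 h 30 min
Wed reg 5 h 47 min / OT 0 h 0 min; Thu reg 8 h 32 min / OT 0 h 0 min; Fri reg 5 h 49 min / OT 0 h 0 min; Sat reg 7 h 30 min / OT 0 h 0 min.
Totals: regular 27 h 38 min, overtime 0 h 0 min.

Regular 27.63 hours, overtime 0.00 hours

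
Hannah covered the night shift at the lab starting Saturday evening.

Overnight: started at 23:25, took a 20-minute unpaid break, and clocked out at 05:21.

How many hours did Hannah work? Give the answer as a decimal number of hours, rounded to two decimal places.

Overnight: 23:25 → midnight = 0 h 35 min; midnight → 05:21 = 5 h 21 min; span 5 h 56 min; less 20 min break → 5 h 36 min

5.60 hours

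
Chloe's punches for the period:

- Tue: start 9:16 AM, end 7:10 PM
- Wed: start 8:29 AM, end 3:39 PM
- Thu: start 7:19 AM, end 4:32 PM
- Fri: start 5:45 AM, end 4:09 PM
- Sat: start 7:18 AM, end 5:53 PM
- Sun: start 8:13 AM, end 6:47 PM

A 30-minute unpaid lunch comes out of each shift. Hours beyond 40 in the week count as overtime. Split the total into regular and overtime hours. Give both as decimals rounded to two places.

Tue: 9:16 AM–7:10 PM = 9 h 54 min; less 30 min break → 9 h 24 min
Wed: 8:29 AM–3:39 PM = 7 h 10 min; less 30 min break → 6 h 40 min
Thu: 7:19 AM–4:32 PM = 9 h 13 min; less 30 min break → 8 h 43 min
Fri: 5:45 AM–4:09 PM = 10 h 24 min; less 30 min break → 9 h 54 min
Sat: 7:18 AM–5:53 PM = 10 h 35 min; less 30 min break → 10 h 5 min
Sun: 8:13 AM–6:47 PM = 10 h 34 min; less 30 min break → 10 h 4 min
Total worked: 54 h 50 min = 54.83 h.
Threshold 40 h → overtime 14 h 50 min, regular 40 h 0 min.

Regular 40.00 hours, overtime 14.83 hours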